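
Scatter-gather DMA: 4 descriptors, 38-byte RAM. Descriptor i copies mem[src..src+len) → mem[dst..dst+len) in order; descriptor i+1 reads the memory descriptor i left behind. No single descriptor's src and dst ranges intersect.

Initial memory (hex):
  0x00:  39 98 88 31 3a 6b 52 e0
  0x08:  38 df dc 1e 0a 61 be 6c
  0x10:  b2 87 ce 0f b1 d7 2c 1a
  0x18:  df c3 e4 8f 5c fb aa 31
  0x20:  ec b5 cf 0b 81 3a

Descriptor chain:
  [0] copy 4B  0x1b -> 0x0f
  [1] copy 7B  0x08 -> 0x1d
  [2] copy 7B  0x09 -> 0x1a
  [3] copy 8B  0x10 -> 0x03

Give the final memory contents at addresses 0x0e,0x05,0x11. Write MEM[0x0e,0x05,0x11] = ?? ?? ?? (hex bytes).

  after D0: wrote 4B at 0x0f = 8f5cfbaa
  after D1: wrote 7B at 0x1d = 38dfdc1e0a61be
  after D2: wrote 7B at 0x1a = dfdc1e0a61be8f
  after D3: wrote 8B at 0x03 = 5cfbaa0fb1d72c1a
query mem[0x0e]=0xbe, mem[0x05]=0xaa, mem[0x11]=0xfb

MEM[0x0e,0x05,0x11] = be aa fb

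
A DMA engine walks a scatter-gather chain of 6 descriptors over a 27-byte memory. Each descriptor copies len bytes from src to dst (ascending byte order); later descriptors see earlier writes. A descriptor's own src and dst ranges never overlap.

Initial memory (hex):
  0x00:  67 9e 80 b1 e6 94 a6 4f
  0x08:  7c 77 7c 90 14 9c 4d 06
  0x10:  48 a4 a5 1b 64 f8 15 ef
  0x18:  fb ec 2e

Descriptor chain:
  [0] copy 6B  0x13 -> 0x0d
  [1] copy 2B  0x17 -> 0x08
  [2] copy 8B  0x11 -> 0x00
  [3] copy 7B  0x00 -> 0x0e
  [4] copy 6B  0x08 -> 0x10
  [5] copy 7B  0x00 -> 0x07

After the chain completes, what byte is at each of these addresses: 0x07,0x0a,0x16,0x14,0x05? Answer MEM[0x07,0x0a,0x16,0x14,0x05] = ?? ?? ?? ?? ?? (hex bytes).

MEM[0x07,0x0a,0x16,0x14,0x05] = ef 64 15 14 15

D0: mem[0x0d..0x12] <- [1b 64 f8 15 ef fb]
D1: mem[0x08..0x09] <- [ef fb]
D2: mem[0x00..0x07] <- [ef fb 1b 64 f8 15 ef fb]
D3: mem[0x0e..0x14] <- [ef fb 1b 64 f8 15 ef]
D4: mem[0x10..0x15] <- [ef fb 7c 90 14 1b]
D5: mem[0x07..0x0d] <- [ef fb 1b 64 f8 15 ef]
query mem[0x07]=0xef, mem[0x0a]=0x64, mem[0x16]=0x15, mem[0x14]=0x14, mem[0x05]=0x15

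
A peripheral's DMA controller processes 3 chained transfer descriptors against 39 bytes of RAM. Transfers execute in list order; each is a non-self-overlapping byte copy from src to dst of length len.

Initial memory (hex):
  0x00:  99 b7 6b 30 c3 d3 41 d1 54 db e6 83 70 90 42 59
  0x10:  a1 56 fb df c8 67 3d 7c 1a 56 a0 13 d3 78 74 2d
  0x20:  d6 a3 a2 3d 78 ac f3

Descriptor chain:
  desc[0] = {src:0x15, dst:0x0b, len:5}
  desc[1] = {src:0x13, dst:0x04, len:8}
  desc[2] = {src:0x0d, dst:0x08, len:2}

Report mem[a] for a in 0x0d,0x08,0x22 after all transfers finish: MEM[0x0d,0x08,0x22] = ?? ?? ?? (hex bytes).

MEM[0x0d,0x08,0x22] = 7c 7c a2

[0] 0x15->0x0b len=5 : 67 3d 7c 1a 56
[1] 0x13->0x04 len=8 : df c8 67 3d 7c 1a 56 a0
[2] 0x0d->0x08 len=2 : 7c 1a
query mem[0x0d]=0x7c, mem[0x08]=0x7c, mem[0x22]=0xa2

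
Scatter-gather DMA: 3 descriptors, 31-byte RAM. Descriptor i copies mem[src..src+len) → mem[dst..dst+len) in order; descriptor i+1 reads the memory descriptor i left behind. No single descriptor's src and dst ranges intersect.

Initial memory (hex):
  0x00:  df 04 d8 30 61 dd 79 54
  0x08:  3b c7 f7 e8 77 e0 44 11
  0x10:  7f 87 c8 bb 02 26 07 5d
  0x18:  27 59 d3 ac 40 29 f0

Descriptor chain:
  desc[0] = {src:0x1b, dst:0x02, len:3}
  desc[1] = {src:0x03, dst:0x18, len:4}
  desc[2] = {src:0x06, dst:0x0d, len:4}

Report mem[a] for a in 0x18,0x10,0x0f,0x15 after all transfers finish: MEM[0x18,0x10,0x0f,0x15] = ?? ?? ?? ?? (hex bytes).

MEM[0x18,0x10,0x0f,0x15] = 40 c7 3b 26

  after D0: wrote 3B at 0x02 = ac4029
  after D1: wrote 4B at 0x18 = 4029dd79
  after D2: wrote 4B at 0x0d = 79543bc7
query mem[0x18]=0x40, mem[0x10]=0xc7, mem[0x0f]=0x3b, mem[0x15]=0x26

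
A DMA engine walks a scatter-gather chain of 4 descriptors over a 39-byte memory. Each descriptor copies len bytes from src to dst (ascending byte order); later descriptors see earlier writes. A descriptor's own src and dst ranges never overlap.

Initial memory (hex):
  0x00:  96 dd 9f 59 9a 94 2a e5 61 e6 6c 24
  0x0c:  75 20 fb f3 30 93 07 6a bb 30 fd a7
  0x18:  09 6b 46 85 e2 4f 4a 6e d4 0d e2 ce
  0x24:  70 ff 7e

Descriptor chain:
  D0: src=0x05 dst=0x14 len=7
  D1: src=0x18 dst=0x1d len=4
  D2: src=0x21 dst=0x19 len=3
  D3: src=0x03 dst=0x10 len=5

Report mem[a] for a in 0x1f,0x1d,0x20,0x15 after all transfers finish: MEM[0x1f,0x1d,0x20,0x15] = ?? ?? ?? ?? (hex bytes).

  after D0: wrote 7B at 0x14 = 942ae561e66c24
  after D1: wrote 4B at 0x1d = e66c2485
  after D2: wrote 3B at 0x19 = 0de2ce
  after D3: wrote 5B at 0x10 = 599a942ae5
query mem[0x1f]=0x24, mem[0x1d]=0xe6, mem[0x20]=0x85, mem[0x15]=0x2a

MEM[0x1f,0x1d,0x20,0x15] = 24 e6 85 2a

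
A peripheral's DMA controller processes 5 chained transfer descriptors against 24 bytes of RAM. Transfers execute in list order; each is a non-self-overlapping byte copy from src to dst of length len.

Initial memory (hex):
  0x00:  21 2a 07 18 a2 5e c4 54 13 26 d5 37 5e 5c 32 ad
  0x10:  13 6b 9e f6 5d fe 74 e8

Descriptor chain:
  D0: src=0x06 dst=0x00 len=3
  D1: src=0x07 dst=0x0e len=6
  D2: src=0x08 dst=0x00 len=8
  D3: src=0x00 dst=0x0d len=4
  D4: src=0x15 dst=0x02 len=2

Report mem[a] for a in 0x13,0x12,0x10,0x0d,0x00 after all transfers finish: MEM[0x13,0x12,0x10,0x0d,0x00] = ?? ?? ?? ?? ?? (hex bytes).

D0: mem[0x00..0x02] <- [c4 54 13]
D1: mem[0x0e..0x13] <- [54 13 26 d5 37 5e]
D2: mem[0x00..0x07] <- [13 26 d5 37 5e 5c 54 13]
D3: mem[0x0d..0x10] <- [13 26 d5 37]
D4: mem[0x02..0x03] <- [fe 74]
query mem[0x13]=0x5e, mem[0x12]=0x37, mem[0x10]=0x37, mem[0x0d]=0x13, mem[0x00]=0x13

MEM[0x13,0x12,0x10,0x0d,0x00] = 5e 37 37 13 13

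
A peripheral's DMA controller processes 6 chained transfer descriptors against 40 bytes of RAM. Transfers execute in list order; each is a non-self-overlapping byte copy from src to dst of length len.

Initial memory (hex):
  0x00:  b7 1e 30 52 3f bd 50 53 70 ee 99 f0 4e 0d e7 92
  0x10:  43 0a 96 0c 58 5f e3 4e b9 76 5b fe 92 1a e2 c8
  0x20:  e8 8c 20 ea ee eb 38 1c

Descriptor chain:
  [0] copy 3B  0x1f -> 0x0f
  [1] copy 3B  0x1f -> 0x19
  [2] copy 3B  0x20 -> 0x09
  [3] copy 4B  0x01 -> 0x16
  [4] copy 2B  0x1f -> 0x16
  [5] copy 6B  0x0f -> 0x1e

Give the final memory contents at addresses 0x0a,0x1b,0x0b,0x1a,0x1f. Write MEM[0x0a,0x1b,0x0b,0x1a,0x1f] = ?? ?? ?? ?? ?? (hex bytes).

MEM[0x0a,0x1b,0x0b,0x1a,0x1f] = 8c 8c 20 e8 e8

D0: mem[0x0f..0x11] <- [c8 e8 8c]
D1: mem[0x19..0x1b] <- [c8 e8 8c]
D2: mem[0x09..0x0b] <- [e8 8c 20]
D3: mem[0x16..0x19] <- [1e 30 52 3f]
D4: mem[0x16..0x17] <- [c8 e8]
D5: mem[0x1e..0x23] <- [c8 e8 8c 96 0c 58]
query mem[0x0a]=0x8c, mem[0x1b]=0x8c, mem[0x0b]=0x20, mem[0x1a]=0xe8, mem[0x1f]=0xe8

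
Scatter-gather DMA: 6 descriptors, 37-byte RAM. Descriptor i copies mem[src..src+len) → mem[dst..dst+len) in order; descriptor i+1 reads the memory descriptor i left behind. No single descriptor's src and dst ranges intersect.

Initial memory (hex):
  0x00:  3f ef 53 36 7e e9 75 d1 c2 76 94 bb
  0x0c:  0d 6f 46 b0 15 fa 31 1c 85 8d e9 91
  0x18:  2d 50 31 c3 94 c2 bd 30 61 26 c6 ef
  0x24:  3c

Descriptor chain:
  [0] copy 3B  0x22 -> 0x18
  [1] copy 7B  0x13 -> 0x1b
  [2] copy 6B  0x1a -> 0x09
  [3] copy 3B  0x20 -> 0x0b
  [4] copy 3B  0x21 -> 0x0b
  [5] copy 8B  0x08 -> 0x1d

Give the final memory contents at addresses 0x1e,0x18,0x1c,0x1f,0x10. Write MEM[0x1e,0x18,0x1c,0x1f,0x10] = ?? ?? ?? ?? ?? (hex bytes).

MEM[0x1e,0x18,0x1c,0x1f,0x10] = 3c c6 85 1c 15

#0 dst[0x18+3] := {0xc6,0xef,0x3c}
#1 dst[0x1b+7] := {0x1c,0x85,0x8d,0xe9,0x91,0xc6,0xef}
#2 dst[0x09+6] := {0x3c,0x1c,0x85,0x8d,0xe9,0x91}
#3 dst[0x0b+3] := {0xc6,0xef,0xc6}
#4 dst[0x0b+3] := {0xef,0xc6,0xef}
#5 dst[0x1d+8] := {0xc2,0x3c,0x1c,0xef,0xc6,0xef,0x91,0xb0}
query mem[0x1e]=0x3c, mem[0x18]=0xc6, mem[0x1c]=0x85, mem[0x1f]=0x1c, mem[0x10]=0x15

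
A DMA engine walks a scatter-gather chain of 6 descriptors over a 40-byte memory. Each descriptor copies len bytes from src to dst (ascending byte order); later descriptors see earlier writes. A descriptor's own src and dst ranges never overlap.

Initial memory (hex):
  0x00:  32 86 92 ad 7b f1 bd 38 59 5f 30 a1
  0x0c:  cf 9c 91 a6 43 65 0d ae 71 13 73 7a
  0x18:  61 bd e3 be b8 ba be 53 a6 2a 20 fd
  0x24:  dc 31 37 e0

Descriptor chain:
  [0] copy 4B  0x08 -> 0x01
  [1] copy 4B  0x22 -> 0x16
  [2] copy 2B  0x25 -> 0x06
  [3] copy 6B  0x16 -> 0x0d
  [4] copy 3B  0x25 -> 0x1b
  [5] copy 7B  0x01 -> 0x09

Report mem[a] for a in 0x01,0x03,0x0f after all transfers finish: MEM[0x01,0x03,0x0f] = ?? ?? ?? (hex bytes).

MEM[0x01,0x03,0x0f] = 59 30 37

D0: mem[0x01..0x04] <- [59 5f 30 a1]
D1: mem[0x16..0x19] <- [20 fd dc 31]
D2: mem[0x06..0x07] <- [31 37]
D3: mem[0x0d..0x12] <- [20 fd dc 31 e3 be]
D4: mem[0x1b..0x1d] <- [31 37 e0]
D5: mem[0x09..0x0f] <- [59 5f 30 a1 f1 31 37]
query mem[0x01]=0x59, mem[0x03]=0x30, mem[0x0f]=0x37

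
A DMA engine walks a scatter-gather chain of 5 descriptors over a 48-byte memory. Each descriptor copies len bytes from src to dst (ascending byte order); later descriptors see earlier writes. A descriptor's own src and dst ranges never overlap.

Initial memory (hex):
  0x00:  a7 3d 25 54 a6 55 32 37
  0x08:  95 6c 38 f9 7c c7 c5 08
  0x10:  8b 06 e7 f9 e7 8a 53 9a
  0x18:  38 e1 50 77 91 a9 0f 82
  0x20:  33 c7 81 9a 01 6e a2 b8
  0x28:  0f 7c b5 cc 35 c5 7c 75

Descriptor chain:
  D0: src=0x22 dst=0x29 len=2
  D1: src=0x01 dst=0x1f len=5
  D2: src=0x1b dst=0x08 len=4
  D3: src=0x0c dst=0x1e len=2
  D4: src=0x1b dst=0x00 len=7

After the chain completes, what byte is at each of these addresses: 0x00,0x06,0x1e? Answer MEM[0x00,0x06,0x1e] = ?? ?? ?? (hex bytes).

MEM[0x00,0x06,0x1e] = 77 54 7c

#0 dst[0x29+2] := {0x81,0x9a}
#1 dst[0x1f+5] := {0x3d,0x25,0x54,0xa6,0x55}
#2 dst[0x08+4] := {0x77,0x91,0xa9,0x0f}
#3 dst[0x1e+2] := {0x7c,0xc7}
#4 dst[0x00+7] := {0x77,0x91,0xa9,0x7c,0xc7,0x25,0x54}
query mem[0x00]=0x77, mem[0x06]=0x54, mem[0x1e]=0x7c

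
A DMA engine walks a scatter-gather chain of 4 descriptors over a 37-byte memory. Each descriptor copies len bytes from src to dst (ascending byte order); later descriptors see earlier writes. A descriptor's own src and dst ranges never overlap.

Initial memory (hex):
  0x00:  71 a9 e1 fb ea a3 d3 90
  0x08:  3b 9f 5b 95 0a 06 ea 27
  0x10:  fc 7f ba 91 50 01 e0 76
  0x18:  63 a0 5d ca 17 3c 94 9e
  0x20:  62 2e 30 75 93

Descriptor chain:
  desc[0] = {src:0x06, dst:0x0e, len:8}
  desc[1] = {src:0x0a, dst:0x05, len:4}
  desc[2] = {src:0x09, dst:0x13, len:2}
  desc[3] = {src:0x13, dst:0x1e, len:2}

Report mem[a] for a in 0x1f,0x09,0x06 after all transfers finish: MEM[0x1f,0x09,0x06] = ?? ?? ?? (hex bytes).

[0] 0x06->0x0e len=8 : d3 90 3b 9f 5b 95 0a 06
[1] 0x0a->0x05 len=4 : 5b 95 0a 06
[2] 0x09->0x13 len=2 : 9f 5b
[3] 0x13->0x1e len=2 : 9f 5b
query mem[0x1f]=0x5b, mem[0x09]=0x9f, mem[0x06]=0x95

MEM[0x1f,0x09,0x06] = 5b 9f 95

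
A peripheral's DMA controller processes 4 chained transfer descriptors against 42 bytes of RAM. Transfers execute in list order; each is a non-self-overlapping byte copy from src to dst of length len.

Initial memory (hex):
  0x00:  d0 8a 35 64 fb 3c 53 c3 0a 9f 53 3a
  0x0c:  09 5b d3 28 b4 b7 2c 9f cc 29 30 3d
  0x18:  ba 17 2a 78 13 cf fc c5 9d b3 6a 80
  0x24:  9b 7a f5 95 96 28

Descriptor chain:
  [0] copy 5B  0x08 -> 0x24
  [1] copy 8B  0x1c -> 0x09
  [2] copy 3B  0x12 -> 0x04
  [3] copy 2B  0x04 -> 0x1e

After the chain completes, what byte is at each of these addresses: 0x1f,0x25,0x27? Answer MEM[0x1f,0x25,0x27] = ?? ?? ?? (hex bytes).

[0] 0x08->0x24 len=5 : 0a 9f 53 3a 09
[1] 0x1c->0x09 len=8 : 13 cf fc c5 9d b3 6a 80
[2] 0x12->0x04 len=3 : 2c 9f cc
[3] 0x04->0x1e len=2 : 2c 9f
query mem[0x1f]=0x9f, mem[0x25]=0x9f, mem[0x27]=0x3a

MEM[0x1f,0x25,0x27] = 9f 9f 3a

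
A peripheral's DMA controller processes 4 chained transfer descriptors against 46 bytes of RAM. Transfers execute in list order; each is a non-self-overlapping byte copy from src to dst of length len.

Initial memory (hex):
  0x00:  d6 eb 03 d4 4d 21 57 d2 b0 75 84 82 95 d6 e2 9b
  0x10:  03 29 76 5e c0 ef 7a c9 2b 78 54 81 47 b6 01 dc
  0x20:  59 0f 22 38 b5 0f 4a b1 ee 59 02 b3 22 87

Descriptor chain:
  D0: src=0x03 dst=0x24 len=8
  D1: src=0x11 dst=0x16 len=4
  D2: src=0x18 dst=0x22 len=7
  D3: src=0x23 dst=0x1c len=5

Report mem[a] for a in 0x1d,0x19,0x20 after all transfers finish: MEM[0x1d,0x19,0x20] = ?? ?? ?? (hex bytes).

#0 dst[0x24+8] := {0xd4,0x4d,0x21,0x57,0xd2,0xb0,0x75,0x84}
#1 dst[0x16+4] := {0x29,0x76,0x5e,0xc0}
#2 dst[0x22+7] := {0x5e,0xc0,0x54,0x81,0x47,0xb6,0x01}
#3 dst[0x1c+5] := {0xc0,0x54,0x81,0x47,0xb6}
query mem[0x1d]=0x54, mem[0x19]=0xc0, mem[0x20]=0xb6

MEM[0x1d,0x19,0x20] = 54 c0 b6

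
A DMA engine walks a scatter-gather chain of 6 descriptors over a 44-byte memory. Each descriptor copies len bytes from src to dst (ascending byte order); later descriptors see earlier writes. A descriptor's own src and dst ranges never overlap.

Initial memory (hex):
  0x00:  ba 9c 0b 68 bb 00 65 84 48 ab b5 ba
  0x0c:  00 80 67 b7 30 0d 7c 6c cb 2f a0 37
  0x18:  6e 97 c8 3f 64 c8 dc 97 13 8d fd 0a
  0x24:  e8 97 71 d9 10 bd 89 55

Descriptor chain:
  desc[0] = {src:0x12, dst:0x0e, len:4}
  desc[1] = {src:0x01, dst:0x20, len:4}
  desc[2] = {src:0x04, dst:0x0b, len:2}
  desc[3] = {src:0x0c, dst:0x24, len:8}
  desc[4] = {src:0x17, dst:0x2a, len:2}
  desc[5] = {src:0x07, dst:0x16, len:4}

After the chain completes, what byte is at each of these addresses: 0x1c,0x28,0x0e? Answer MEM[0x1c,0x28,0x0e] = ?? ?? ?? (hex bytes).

MEM[0x1c,0x28,0x0e] = 64 cb 7c

  after D0: wrote 4B at 0x0e = 7c6ccb2f
  after D1: wrote 4B at 0x20 = 9c0b68bb
  after D2: wrote 2B at 0x0b = bb00
  after D3: wrote 8B at 0x24 = 00807c6ccb2f7c6c
  after D4: wrote 2B at 0x2a = 376e
  after D5: wrote 4B at 0x16 = 8448abb5
query mem[0x1c]=0x64, mem[0x28]=0xcb, mem[0x0e]=0x7c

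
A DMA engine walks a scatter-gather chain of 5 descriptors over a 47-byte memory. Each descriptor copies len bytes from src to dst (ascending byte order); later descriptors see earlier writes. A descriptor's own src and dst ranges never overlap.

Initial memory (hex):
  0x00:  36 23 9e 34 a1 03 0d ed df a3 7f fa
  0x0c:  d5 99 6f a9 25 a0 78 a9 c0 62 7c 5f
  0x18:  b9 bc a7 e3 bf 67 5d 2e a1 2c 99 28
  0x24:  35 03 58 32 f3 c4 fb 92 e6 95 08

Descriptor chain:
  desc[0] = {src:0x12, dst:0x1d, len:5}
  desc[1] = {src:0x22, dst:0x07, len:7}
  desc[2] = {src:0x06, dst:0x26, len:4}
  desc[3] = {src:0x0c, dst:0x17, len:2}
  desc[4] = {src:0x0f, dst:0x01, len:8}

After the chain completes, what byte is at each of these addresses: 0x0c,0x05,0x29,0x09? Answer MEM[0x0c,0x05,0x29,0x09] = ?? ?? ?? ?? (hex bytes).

MEM[0x0c,0x05,0x29,0x09] = 32 a9 35 35

[0] 0x12->0x1d len=5 : 78 a9 c0 62 7c
[1] 0x22->0x07 len=7 : 99 28 35 03 58 32 f3
[2] 0x06->0x26 len=4 : 0d 99 28 35
[3] 0x0c->0x17 len=2 : 32 f3
[4] 0x0f->0x01 len=8 : a9 25 a0 78 a9 c0 62 7c
query mem[0x0c]=0x32, mem[0x05]=0xa9, mem[0x29]=0x35, mem[0x09]=0x35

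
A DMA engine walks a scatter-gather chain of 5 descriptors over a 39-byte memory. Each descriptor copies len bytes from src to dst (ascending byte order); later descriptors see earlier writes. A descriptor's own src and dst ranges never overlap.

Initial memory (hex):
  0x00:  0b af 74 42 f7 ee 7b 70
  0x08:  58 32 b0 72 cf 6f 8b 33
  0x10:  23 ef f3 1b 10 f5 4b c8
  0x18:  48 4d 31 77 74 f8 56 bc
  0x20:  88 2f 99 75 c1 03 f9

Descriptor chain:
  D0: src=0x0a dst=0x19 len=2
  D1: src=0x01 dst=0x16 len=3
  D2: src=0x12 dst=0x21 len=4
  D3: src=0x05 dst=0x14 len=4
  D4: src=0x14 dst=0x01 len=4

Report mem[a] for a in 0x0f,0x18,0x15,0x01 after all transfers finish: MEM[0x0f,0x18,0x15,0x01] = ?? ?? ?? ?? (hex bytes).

#0 dst[0x19+2] := {0xb0,0x72}
#1 dst[0x16+3] := {0xaf,0x74,0x42}
#2 dst[0x21+4] := {0xf3,0x1b,0x10,0xf5}
#3 dst[0x14+4] := {0xee,0x7b,0x70,0x58}
#4 dst[0x01+4] := {0xee,0x7b,0x70,0x58}
query mem[0x0f]=0x33, mem[0x18]=0x42, mem[0x15]=0x7b, mem[0x01]=0xee

MEM[0x0f,0x18,0x15,0x01] = 33 42 7b ee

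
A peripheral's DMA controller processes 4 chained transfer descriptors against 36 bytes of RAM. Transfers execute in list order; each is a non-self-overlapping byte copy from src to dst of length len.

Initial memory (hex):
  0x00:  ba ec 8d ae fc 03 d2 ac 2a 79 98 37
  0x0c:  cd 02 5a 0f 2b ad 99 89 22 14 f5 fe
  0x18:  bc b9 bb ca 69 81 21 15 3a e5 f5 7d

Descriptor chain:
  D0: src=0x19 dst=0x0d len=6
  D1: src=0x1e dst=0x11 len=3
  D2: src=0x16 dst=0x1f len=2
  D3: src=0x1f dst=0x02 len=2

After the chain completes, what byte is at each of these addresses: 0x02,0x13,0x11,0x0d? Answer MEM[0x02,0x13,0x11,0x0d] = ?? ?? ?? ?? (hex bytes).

#0 dst[0x0d+6] := {0xb9,0xbb,0xca,0x69,0x81,0x21}
#1 dst[0x11+3] := {0x21,0x15,0x3a}
#2 dst[0x1f+2] := {0xf5,0xfe}
#3 dst[0x02+2] := {0xf5,0xfe}
query mem[0x02]=0xf5, mem[0x13]=0x3a, mem[0x11]=0x21, mem[0x0d]=0xb9

MEM[0x02,0x13,0x11,0x0d] = f5 3a 21 b9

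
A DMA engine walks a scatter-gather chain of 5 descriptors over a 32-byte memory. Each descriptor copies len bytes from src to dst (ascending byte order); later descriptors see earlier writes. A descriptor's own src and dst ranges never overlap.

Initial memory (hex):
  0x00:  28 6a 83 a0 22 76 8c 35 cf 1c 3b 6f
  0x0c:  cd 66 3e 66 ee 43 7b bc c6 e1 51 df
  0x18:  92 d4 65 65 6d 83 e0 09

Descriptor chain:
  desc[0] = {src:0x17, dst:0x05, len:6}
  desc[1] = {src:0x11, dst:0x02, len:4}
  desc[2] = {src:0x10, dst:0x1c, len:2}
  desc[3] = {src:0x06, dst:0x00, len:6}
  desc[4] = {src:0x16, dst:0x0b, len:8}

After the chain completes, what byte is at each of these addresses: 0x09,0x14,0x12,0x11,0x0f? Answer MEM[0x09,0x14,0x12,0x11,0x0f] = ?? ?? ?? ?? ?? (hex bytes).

MEM[0x09,0x14,0x12,0x11,0x0f] = 65 c6 43 ee 65

[0] 0x17->0x05 len=6 : df 92 d4 65 65 6d
[1] 0x11->0x02 len=4 : 43 7b bc c6
[2] 0x10->0x1c len=2 : ee 43
[3] 0x06->0x00 len=6 : 92 d4 65 65 6d 6f
[4] 0x16->0x0b len=8 : 51 df 92 d4 65 65 ee 43
query mem[0x09]=0x65, mem[0x14]=0xc6, mem[0x12]=0x43, mem[0x11]=0xee, mem[0x0f]=0x65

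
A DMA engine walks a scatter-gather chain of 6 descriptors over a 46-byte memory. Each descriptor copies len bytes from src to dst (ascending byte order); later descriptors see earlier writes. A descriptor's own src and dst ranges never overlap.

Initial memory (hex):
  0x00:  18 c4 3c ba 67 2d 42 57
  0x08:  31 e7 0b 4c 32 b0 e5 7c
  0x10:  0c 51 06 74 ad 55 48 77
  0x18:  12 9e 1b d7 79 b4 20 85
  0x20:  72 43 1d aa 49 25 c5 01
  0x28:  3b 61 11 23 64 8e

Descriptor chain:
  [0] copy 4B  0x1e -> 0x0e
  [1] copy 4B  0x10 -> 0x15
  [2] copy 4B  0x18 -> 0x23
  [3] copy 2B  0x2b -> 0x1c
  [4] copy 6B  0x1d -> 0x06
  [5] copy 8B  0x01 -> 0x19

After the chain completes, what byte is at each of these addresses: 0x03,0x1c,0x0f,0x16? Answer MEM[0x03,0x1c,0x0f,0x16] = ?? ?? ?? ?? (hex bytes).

MEM[0x03,0x1c,0x0f,0x16] = ba 67 85 43

#0 dst[0x0e+4] := {0x20,0x85,0x72,0x43}
#1 dst[0x15+4] := {0x72,0x43,0x06,0x74}
#2 dst[0x23+4] := {0x74,0x9e,0x1b,0xd7}
#3 dst[0x1c+2] := {0x23,0x64}
#4 dst[0x06+6] := {0x64,0x20,0x85,0x72,0x43,0x1d}
#5 dst[0x19+8] := {0xc4,0x3c,0xba,0x67,0x2d,0x64,0x20,0x85}
query mem[0x03]=0xba, mem[0x1c]=0x67, mem[0x0f]=0x85, mem[0x16]=0x43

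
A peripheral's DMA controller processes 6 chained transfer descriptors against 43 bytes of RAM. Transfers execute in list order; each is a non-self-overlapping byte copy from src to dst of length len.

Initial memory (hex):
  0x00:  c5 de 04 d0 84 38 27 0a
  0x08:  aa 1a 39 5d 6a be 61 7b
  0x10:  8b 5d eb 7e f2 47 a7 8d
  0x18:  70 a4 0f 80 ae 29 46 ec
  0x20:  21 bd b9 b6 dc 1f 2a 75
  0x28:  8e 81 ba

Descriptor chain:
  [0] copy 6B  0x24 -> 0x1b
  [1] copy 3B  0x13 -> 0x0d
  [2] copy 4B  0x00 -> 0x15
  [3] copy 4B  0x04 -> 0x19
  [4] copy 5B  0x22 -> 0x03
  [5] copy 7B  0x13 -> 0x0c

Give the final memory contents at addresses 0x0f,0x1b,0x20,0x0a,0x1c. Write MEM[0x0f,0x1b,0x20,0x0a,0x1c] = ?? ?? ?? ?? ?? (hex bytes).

MEM[0x0f,0x1b,0x20,0x0a,0x1c] = de 27 81 39 0a

[0] 0x24->0x1b len=6 : dc 1f 2a 75 8e 81
[1] 0x13->0x0d len=3 : 7e f2 47
[2] 0x00->0x15 len=4 : c5 de 04 d0
[3] 0x04->0x19 len=4 : 84 38 27 0a
[4] 0x22->0x03 len=5 : b9 b6 dc 1f 2a
[5] 0x13->0x0c len=7 : 7e f2 c5 de 04 d0 84
query mem[0x0f]=0xde, mem[0x1b]=0x27, mem[0x20]=0x81, mem[0x0a]=0x39, mem[0x1c]=0x0a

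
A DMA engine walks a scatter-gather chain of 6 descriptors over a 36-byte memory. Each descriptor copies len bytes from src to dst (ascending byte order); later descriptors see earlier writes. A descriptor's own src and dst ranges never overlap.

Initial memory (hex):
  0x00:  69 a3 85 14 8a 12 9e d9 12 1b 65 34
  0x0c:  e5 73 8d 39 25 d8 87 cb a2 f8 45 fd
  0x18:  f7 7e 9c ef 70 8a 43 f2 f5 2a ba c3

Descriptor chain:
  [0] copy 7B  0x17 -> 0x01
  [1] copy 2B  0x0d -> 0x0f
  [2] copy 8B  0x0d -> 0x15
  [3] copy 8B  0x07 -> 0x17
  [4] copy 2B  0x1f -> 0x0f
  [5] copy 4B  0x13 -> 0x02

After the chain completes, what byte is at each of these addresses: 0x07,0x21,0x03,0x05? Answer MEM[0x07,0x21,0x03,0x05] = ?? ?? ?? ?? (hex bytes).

MEM[0x07,0x21,0x03,0x05] = 8a 2a a2 8d

  after D0: wrote 7B at 0x01 = fdf77e9cef708a
  after D1: wrote 2B at 0x0f = 738d
  after D2: wrote 8B at 0x15 = 738d738dd887cba2
  after D3: wrote 8B at 0x17 = 8a121b6534e5738d
  after D4: wrote 2B at 0x0f = f2f5
  after D5: wrote 4B at 0x02 = cba2738d
query mem[0x07]=0x8a, mem[0x21]=0x2a, mem[0x03]=0xa2, mem[0x05]=0x8d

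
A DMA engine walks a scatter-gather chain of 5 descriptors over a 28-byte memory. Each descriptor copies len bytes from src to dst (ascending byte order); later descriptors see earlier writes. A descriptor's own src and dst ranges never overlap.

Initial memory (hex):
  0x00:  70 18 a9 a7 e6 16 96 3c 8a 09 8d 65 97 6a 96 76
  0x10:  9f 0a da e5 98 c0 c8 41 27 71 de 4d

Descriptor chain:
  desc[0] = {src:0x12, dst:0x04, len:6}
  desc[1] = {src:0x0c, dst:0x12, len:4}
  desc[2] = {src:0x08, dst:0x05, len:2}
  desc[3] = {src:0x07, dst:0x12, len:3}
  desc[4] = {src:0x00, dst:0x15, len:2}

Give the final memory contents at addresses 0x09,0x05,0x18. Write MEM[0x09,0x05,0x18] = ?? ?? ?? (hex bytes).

[0] 0x12->0x04 len=6 : da e5 98 c0 c8 41
[1] 0x0c->0x12 len=4 : 97 6a 96 76
[2] 0x08->0x05 len=2 : c8 41
[3] 0x07->0x12 len=3 : c0 c8 41
[4] 0x00->0x15 len=2 : 70 18
query mem[0x09]=0x41, mem[0x05]=0xc8, mem[0x18]=0x27

MEM[0x09,0x05,0x18] = 41 c8 27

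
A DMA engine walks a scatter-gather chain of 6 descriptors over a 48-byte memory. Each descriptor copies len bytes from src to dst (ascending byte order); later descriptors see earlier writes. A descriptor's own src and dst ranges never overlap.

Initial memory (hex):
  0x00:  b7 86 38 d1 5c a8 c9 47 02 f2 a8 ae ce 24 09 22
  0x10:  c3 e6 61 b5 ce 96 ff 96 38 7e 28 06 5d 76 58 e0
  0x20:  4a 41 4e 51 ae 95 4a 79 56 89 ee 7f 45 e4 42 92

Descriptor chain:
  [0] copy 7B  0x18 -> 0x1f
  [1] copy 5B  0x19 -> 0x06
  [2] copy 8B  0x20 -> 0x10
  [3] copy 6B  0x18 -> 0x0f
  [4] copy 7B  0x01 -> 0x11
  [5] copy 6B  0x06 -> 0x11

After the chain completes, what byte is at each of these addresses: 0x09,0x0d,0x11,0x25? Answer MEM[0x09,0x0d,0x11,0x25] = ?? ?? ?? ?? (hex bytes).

D0: mem[0x1f..0x25] <- [38 7e 28 06 5d 76 58]
D1: mem[0x06..0x0a] <- [7e 28 06 5d 76]
D2: mem[0x10..0x17] <- [7e 28 06 5d 76 58 4a 79]
D3: mem[0x0f..0x14] <- [38 7e 28 06 5d 76]
D4: mem[0x11..0x17] <- [86 38 d1 5c a8 7e 28]
D5: mem[0x11..0x16] <- [7e 28 06 5d 76 ae]
query mem[0x09]=0x5d, mem[0x0d]=0x24, mem[0x11]=0x7e, mem[0x25]=0x58

MEM[0x09,0x0d,0x11,0x25] = 5d 24 7e 58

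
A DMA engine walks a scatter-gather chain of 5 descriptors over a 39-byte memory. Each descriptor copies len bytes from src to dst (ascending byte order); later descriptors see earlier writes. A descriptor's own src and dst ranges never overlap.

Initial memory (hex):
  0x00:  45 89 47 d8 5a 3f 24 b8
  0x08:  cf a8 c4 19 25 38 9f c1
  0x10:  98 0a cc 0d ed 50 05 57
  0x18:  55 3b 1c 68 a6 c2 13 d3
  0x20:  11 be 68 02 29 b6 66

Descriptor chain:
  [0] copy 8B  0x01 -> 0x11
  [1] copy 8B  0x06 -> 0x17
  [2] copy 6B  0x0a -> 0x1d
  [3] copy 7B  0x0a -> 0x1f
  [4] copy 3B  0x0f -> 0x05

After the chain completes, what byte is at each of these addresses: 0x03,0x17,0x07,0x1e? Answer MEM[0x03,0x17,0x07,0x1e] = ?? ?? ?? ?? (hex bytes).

D0: mem[0x11..0x18] <- [89 47 d8 5a 3f 24 b8 cf]
D1: mem[0x17..0x1e] <- [24 b8 cf a8 c4 19 25 38]
D2: mem[0x1d..0x22] <- [c4 19 25 38 9f c1]
D3: mem[0x1f..0x25] <- [c4 19 25 38 9f c1 98]
D4: mem[0x05..0x07] <- [c1 98 89]
query mem[0x03]=0xd8, mem[0x17]=0x24, mem[0x07]=0x89, mem[0x1e]=0x19

MEM[0x03,0x17,0x07,0x1e] = d8 24 89 19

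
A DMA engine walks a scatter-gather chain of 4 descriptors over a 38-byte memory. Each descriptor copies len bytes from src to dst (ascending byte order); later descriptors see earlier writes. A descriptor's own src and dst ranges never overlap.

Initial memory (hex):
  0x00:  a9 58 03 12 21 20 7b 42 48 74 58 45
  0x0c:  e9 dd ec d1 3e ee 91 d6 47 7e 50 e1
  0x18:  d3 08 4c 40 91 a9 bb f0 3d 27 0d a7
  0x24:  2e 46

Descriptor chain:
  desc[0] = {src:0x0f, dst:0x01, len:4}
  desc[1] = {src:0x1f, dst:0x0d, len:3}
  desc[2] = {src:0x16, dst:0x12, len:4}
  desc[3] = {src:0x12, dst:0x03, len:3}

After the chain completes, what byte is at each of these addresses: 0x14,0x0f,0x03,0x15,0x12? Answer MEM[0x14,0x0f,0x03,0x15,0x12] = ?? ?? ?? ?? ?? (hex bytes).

[0] 0x0f->0x01 len=4 : d1 3e ee 91
[1] 0x1f->0x0d len=3 : f0 3d 27
[2] 0x16->0x12 len=4 : 50 e1 d3 08
[3] 0x12->0x03 len=3 : 50 e1 d3
query mem[0x14]=0xd3, mem[0x0f]=0x27, mem[0x03]=0x50, mem[0x15]=0x08, mem[0x12]=0x50

MEM[0x14,0x0f,0x03,0x15,0x12] = d3 27 50 08 50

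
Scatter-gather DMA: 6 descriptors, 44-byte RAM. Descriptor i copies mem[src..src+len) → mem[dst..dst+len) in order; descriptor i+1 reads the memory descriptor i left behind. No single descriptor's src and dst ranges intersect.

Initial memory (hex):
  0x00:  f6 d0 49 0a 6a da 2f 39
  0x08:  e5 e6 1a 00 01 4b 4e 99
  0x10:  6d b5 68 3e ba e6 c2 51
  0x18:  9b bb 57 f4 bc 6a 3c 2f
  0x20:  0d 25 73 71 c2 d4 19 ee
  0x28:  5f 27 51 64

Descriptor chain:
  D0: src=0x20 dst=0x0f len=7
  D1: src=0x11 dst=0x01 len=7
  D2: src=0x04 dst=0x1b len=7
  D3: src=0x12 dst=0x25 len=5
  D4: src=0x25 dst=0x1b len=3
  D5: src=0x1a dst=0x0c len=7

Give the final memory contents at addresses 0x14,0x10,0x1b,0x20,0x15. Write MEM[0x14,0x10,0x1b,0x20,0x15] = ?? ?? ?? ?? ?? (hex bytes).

#0 dst[0x0f+7] := {0x0d,0x25,0x73,0x71,0xc2,0xd4,0x19}
#1 dst[0x01+7] := {0x73,0x71,0xc2,0xd4,0x19,0xc2,0x51}
#2 dst[0x1b+7] := {0xd4,0x19,0xc2,0x51,0xe5,0xe6,0x1a}
#3 dst[0x25+5] := {0x71,0xc2,0xd4,0x19,0xc2}
#4 dst[0x1b+3] := {0x71,0xc2,0xd4}
#5 dst[0x0c+7] := {0x57,0x71,0xc2,0xd4,0x51,0xe5,0xe6}
query mem[0x14]=0xd4, mem[0x10]=0x51, mem[0x1b]=0x71, mem[0x20]=0xe6, mem[0x15]=0x19

MEM[0x14,0x10,0x1b,0x20,0x15] = d4 51 71 e6 19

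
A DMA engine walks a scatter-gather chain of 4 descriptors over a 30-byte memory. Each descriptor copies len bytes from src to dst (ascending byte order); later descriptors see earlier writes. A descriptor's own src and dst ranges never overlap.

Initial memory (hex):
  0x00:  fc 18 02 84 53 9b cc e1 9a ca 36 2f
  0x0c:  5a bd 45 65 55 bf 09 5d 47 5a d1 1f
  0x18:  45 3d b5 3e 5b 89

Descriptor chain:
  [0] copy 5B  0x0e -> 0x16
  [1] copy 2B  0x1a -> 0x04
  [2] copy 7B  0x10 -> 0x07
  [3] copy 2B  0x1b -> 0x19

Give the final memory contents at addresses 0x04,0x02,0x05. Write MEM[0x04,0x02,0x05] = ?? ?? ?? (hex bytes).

#0 dst[0x16+5] := {0x45,0x65,0x55,0xbf,0x09}
#1 dst[0x04+2] := {0x09,0x3e}
#2 dst[0x07+7] := {0x55,0xbf,0x09,0x5d,0x47,0x5a,0x45}
#3 dst[0x19+2] := {0x3e,0x5b}
query mem[0x04]=0x09, mem[0x02]=0x02, mem[0x05]=0x3e

MEM[0x04,0x02,0x05] = 09 02 3e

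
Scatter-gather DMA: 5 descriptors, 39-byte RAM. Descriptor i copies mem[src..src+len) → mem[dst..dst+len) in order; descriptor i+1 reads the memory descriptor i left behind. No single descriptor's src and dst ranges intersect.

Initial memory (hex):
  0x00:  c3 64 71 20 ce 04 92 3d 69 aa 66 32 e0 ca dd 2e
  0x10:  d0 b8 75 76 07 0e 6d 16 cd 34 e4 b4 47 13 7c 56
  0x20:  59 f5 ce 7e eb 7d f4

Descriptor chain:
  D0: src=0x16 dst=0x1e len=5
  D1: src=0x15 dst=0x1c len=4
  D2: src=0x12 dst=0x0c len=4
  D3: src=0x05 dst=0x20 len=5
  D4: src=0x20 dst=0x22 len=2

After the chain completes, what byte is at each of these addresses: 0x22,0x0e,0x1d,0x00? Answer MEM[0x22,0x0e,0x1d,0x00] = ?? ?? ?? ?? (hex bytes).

  after D0: wrote 5B at 0x1e = 6d16cd34e4
  after D1: wrote 4B at 0x1c = 0e6d16cd
  after D2: wrote 4B at 0x0c = 7576070e
  after D3: wrote 5B at 0x20 = 04923d69aa
  after D4: wrote 2B at 0x22 = 0492
query mem[0x22]=0x04, mem[0x0e]=0x07, mem[0x1d]=0x6d, mem[0x00]=0xc3

MEM[0x22,0x0e,0x1d,0x00] = 04 07 6d c3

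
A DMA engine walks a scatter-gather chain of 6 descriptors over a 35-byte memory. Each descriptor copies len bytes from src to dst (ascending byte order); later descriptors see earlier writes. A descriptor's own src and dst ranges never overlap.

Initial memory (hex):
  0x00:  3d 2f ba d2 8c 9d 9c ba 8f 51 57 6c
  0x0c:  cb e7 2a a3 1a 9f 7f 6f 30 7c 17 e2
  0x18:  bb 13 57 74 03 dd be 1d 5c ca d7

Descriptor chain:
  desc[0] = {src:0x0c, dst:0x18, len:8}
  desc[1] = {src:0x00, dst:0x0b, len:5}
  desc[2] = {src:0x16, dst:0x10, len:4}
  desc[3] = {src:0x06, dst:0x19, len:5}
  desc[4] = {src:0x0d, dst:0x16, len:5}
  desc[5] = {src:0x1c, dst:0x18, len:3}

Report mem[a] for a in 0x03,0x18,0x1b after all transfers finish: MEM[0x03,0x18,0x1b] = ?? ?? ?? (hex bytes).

MEM[0x03,0x18,0x1b] = d2 51 8f

  after D0: wrote 8B at 0x18 = cbe72aa31a9f7f6f
  after D1: wrote 5B at 0x0b = 3d2fbad28c
  after D2: wrote 4B at 0x10 = 17e2cbe7
  after D3: wrote 5B at 0x19 = 9cba8f5157
  after D4: wrote 5B at 0x16 = bad28c17e2
  after D5: wrote 3B at 0x18 = 51577f
query mem[0x03]=0xd2, mem[0x18]=0x51, mem[0x1b]=0x8f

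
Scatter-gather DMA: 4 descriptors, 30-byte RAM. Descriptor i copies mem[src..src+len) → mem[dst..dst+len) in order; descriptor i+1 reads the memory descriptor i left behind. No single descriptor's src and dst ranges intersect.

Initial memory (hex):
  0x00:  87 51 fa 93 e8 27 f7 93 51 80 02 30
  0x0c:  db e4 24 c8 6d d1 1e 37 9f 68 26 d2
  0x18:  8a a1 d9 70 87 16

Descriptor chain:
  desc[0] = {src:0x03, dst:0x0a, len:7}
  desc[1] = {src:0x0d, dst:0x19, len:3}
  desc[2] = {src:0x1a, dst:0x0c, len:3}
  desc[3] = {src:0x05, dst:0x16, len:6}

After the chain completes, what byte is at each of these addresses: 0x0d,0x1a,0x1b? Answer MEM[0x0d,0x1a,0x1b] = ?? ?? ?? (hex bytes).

MEM[0x0d,0x1a,0x1b] = 51 80 93

[0] 0x03->0x0a len=7 : 93 e8 27 f7 93 51 80
[1] 0x0d->0x19 len=3 : f7 93 51
[2] 0x1a->0x0c len=3 : 93 51 87
[3] 0x05->0x16 len=6 : 27 f7 93 51 80 93
query mem[0x0d]=0x51, mem[0x1a]=0x80, mem[0x1b]=0x93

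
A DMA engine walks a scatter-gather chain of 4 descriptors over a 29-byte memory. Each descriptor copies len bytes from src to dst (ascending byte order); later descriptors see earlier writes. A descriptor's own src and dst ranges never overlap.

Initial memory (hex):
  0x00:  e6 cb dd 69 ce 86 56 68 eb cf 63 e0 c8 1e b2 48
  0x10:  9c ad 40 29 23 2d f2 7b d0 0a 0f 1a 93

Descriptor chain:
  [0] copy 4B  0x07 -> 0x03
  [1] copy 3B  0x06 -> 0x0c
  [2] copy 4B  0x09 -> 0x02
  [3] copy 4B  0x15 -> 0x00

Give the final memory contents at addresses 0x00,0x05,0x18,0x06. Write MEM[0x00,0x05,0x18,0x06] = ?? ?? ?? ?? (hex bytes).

MEM[0x00,0x05,0x18,0x06] = 2d 63 d0 63

[0] 0x07->0x03 len=4 : 68 eb cf 63
[1] 0x06->0x0c len=3 : 63 68 eb
[2] 0x09->0x02 len=4 : cf 63 e0 63
[3] 0x15->0x00 len=4 : 2d f2 7b d0
query mem[0x00]=0x2d, mem[0x05]=0x63, mem[0x18]=0xd0, mem[0x06]=0x63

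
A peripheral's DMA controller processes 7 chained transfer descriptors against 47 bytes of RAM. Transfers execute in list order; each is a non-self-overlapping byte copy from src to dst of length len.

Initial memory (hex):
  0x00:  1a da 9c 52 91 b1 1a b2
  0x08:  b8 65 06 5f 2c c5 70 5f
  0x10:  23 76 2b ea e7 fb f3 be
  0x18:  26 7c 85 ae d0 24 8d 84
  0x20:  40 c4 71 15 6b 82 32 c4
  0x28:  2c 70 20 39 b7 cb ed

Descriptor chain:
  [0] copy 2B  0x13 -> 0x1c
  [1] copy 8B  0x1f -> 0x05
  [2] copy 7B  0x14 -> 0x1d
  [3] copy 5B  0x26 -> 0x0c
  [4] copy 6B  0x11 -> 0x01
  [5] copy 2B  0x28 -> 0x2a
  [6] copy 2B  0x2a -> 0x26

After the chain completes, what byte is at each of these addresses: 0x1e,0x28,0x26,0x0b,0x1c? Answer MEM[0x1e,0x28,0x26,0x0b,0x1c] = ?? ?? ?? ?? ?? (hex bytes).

MEM[0x1e,0x28,0x26,0x0b,0x1c] = fb 2c 2c 82 ea

D0: mem[0x1c..0x1d] <- [ea e7]
D1: mem[0x05..0x0c] <- [84 40 c4 71 15 6b 82 32]
D2: mem[0x1d..0x23] <- [e7 fb f3 be 26 7c 85]
D3: mem[0x0c..0x10] <- [32 c4 2c 70 20]
D4: mem[0x01..0x06] <- [76 2b ea e7 fb f3]
D5: mem[0x2a..0x2b] <- [2c 70]
D6: mem[0x26..0x27] <- [2c 70]
query mem[0x1e]=0xfb, mem[0x28]=0x2c, mem[0x26]=0x2c, mem[0x0b]=0x82, mem[0x1c]=0xea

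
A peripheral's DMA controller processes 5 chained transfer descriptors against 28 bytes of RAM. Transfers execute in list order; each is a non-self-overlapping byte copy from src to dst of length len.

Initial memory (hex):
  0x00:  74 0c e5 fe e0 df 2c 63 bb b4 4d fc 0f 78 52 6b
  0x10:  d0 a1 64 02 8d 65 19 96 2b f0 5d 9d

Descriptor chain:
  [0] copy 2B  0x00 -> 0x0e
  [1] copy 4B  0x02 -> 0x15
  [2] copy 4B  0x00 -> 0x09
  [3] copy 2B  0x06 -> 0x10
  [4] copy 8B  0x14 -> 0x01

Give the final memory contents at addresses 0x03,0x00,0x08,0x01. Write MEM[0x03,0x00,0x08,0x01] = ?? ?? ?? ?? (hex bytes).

D0: mem[0x0e..0x0f] <- [74 0c]
D1: mem[0x15..0x18] <- [e5 fe e0 df]
D2: mem[0x09..0x0c] <- [74 0c e5 fe]
D3: mem[0x10..0x11] <- [2c 63]
D4: mem[0x01..0x08] <- [8d e5 fe e0 df f0 5d 9d]
query mem[0x03]=0xfe, mem[0x00]=0x74, mem[0x08]=0x9d, mem[0x01]=0x8d

MEM[0x03,0x00,0x08,0x01] = fe 74 9d 8d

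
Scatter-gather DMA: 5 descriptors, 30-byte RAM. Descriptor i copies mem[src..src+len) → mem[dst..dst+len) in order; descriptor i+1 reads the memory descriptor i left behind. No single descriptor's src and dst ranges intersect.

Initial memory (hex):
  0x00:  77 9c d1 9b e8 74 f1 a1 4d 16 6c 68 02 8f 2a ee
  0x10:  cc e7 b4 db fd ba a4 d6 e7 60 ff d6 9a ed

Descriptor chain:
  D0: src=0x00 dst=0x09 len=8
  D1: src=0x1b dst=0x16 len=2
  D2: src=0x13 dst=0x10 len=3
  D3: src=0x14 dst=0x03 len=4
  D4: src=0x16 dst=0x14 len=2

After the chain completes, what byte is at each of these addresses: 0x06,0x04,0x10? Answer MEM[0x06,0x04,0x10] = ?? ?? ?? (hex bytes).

MEM[0x06,0x04,0x10] = 9a ba db

  after D0: wrote 8B at 0x09 = 779cd19be874f1a1
  after D1: wrote 2B at 0x16 = d69a
  after D2: wrote 3B at 0x10 = dbfdba
  after D3: wrote 4B at 0x03 = fdbad69a
  after D4: wrote 2B at 0x14 = d69a
query mem[0x06]=0x9a, mem[0x04]=0xba, mem[0x10]=0xdb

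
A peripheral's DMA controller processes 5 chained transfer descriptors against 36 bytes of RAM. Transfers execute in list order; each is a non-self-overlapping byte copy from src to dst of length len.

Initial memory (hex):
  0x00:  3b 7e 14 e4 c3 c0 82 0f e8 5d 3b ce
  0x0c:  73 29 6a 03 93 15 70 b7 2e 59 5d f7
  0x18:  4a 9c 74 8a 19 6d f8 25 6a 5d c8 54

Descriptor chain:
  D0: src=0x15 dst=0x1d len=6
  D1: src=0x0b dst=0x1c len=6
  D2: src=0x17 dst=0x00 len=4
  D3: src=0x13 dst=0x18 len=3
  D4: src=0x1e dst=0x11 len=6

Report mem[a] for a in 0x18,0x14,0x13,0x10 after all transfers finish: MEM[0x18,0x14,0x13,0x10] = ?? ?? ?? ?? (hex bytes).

MEM[0x18,0x14,0x13,0x10] = b7 93 03 93

#0 dst[0x1d+6] := {0x59,0x5d,0xf7,0x4a,0x9c,0x74}
#1 dst[0x1c+6] := {0xce,0x73,0x29,0x6a,0x03,0x93}
#2 dst[0x00+4] := {0xf7,0x4a,0x9c,0x74}
#3 dst[0x18+3] := {0xb7,0x2e,0x59}
#4 dst[0x11+6] := {0x29,0x6a,0x03,0x93,0x74,0x54}
query mem[0x18]=0xb7, mem[0x14]=0x93, mem[0x13]=0x03, mem[0x10]=0x93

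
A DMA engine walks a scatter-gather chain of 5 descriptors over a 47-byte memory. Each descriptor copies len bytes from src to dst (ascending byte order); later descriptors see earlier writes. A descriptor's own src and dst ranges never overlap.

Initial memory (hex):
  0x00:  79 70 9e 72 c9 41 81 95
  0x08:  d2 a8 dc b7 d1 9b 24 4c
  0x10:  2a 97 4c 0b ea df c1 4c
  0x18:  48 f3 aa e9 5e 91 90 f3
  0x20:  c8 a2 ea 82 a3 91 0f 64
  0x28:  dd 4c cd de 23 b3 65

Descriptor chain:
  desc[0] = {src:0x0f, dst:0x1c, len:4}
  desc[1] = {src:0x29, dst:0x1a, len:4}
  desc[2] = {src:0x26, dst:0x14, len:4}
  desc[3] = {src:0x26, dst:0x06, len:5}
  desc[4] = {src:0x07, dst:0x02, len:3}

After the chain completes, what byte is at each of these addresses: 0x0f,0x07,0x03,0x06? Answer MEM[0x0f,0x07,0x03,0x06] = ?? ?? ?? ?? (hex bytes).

#0 dst[0x1c+4] := {0x4c,0x2a,0x97,0x4c}
#1 dst[0x1a+4] := {0x4c,0xcd,0xde,0x23}
#2 dst[0x14+4] := {0x0f,0x64,0xdd,0x4c}
#3 dst[0x06+5] := {0x0f,0x64,0xdd,0x4c,0xcd}
#4 dst[0x02+3] := {0x64,0xdd,0x4c}
query mem[0x0f]=0x4c, mem[0x07]=0x64, mem[0x03]=0xdd, mem[0x06]=0x0f

MEM[0x0f,0x07,0x03,0x06] = 4c 64 dd 0f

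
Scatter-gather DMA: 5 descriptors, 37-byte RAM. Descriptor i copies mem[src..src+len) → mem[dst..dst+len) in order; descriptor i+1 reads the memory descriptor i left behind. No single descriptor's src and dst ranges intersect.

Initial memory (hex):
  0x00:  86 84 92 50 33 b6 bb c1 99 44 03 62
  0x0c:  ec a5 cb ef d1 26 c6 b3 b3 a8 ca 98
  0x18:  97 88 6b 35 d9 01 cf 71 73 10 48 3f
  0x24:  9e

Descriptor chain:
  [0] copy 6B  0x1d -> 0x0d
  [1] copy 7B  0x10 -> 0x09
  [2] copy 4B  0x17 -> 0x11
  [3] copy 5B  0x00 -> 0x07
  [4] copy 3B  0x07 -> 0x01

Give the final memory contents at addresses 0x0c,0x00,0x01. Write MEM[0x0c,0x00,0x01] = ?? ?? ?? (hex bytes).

D0: mem[0x0d..0x12] <- [01 cf 71 73 10 48]
D1: mem[0x09..0x0f] <- [73 10 48 b3 b3 a8 ca]
D2: mem[0x11..0x14] <- [98 97 88 6b]
D3: mem[0x07..0x0b] <- [86 84 92 50 33]
D4: mem[0x01..0x03] <- [86 84 92]
query mem[0x0c]=0xb3, mem[0x00]=0x86, mem[0x01]=0x86

MEM[0x0c,0x00,0x01] = b3 86 86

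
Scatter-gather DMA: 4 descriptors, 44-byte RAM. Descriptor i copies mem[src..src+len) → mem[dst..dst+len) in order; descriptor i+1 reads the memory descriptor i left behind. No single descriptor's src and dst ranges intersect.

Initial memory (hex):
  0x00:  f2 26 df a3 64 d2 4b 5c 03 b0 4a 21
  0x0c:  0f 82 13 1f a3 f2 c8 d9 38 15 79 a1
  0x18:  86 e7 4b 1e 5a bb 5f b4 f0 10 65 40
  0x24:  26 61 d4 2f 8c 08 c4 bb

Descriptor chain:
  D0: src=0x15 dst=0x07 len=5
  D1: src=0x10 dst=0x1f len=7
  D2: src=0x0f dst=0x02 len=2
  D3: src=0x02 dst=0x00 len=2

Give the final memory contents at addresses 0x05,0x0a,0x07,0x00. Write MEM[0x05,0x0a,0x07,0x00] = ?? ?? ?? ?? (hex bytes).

MEM[0x05,0x0a,0x07,0x00] = d2 86 15 1f

[0] 0x15->0x07 len=5 : 15 79 a1 86 e7
[1] 0x10->0x1f len=7 : a3 f2 c8 d9 38 15 79
[2] 0x0f->0x02 len=2 : 1f a3
[3] 0x02->0x00 len=2 : 1f a3
query mem[0x05]=0xd2, mem[0x0a]=0x86, mem[0x07]=0x15, mem[0x00]=0x1f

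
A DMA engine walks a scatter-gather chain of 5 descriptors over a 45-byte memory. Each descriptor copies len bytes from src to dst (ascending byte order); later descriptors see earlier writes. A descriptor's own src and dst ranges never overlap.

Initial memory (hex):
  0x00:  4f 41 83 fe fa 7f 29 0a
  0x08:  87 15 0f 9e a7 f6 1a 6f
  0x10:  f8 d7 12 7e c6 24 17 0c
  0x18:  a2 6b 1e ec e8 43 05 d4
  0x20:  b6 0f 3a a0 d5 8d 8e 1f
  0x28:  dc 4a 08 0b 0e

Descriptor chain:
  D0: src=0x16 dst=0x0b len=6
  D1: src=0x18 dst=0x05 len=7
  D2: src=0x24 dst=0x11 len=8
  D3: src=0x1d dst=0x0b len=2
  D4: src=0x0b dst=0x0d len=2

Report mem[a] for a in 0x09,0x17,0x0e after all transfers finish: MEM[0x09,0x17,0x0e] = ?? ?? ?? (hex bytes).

#0 dst[0x0b+6] := {0x17,0x0c,0xa2,0x6b,0x1e,0xec}
#1 dst[0x05+7] := {0xa2,0x6b,0x1e,0xec,0xe8,0x43,0x05}
#2 dst[0x11+8] := {0xd5,0x8d,0x8e,0x1f,0xdc,0x4a,0x08,0x0b}
#3 dst[0x0b+2] := {0x43,0x05}
#4 dst[0x0d+2] := {0x43,0x05}
query mem[0x09]=0xe8, mem[0x17]=0x08, mem[0x0e]=0x05

MEM[0x09,0x17,0x0e] = e8 08 05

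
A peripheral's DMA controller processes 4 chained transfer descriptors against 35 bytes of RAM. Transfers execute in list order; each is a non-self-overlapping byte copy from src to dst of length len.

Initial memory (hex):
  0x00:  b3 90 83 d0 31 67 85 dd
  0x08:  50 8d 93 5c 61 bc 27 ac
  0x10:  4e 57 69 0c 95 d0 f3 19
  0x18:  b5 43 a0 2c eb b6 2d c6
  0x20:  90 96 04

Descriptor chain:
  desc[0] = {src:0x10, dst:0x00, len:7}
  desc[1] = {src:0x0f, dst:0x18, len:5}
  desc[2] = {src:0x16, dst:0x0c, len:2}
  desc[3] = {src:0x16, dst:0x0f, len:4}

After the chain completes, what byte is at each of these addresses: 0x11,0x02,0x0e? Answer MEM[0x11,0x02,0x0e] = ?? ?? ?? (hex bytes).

MEM[0x11,0x02,0x0e] = ac 69 27

D0: mem[0x00..0x06] <- [4e 57 69 0c 95 d0 f3]
D1: mem[0x18..0x1c] <- [ac 4e 57 69 0c]
D2: mem[0x0c..0x0d] <- [f3 19]
D3: mem[0x0f..0x12] <- [f3 19 ac 4e]
query mem[0x11]=0xac, mem[0x02]=0x69, mem[0x0e]=0x27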